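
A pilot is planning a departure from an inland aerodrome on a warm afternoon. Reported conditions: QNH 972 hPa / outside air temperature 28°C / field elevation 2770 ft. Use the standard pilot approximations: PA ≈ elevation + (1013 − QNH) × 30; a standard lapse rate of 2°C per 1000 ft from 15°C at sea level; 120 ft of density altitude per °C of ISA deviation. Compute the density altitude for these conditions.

6520 ft

Pressure altitude = 2770 + (1013 − 972) × 30 = 2770 + (+1230) = 4000 ft.
ISA temperature at 4000 ft = 15 − 2 × (4000/1000) = 7°C.
ISA deviation = 28 − 7 = +21°C.
Density altitude = 4000 + 120 × (21) = 6520 ft.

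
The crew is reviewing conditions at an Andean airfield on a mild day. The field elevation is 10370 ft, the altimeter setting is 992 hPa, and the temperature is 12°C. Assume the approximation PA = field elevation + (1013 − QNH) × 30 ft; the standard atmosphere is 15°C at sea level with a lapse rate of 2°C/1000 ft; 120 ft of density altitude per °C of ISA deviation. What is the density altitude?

Pressure altitude = 10370 + (1013 − 992) × 30 = 10370 + (+630) = 11000 ft.
ISA temperature at 11000 ft = 15 − 2 × (11000/1000) = -7°C.
ISA deviation = 12 − (-7) = +19°C.
Density altitude = 11000 + 120 × (19) = 13280 ft.

13280 ft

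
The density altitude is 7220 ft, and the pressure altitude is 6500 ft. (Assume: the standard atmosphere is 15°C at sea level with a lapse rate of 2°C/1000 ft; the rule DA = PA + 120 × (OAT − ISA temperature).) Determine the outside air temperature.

8°C

Density altitude − pressure altitude = 7220 − 6500 = +720 ft.
At 120 ft/°C that is an ISA deviation of 720/120 = +6°C.
ISA temperature at 6500 ft = 15 − 2 × (6500/1000) = 2°C.
OAT = ISA + deviation = 2 + (+6) = 8°C.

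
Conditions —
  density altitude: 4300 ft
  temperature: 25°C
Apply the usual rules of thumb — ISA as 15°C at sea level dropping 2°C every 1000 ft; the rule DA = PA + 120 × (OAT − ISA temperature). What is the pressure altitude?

2500 ft

DA = PA + 120 × (OAT − (15 − 2·PA/1000)) = PA + 120·OAT − 1800 + 0.24·PA = 1.24·PA + 120·OAT − 1800.
So 1.24·PA = 4300 − 120 × 25 + 1800 = 3100.
PA = 3100 / 1.24 = 2500 ft.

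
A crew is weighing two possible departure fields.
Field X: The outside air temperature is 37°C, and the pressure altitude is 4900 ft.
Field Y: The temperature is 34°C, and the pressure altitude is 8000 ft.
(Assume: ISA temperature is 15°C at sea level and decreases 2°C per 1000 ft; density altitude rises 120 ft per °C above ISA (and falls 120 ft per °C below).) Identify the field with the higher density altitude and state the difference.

Field X: ISA temp = 5.2°C, deviation +31.8°C, DA = 4900 + 120 × 31.8 = 8716 ft.
Field Y: ISA temp = -1°C, deviation +35°C, DA = 8000 + 120 × 35 = 12200 ft.
Field Y is higher by 12200 − 8716 = 3484 ft.

Field Y by 3484 ft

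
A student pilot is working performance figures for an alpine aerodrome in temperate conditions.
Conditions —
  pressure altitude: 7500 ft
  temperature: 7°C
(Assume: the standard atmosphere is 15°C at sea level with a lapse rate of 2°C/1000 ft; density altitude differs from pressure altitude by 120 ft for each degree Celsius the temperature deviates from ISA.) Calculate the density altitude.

8340 ft

ISA temperature at 7500 ft = 15 − 2 × (7500/1000) = 0°C.
ISA deviation = 7 − 0 = +7°C.
Density altitude = 7500 + 120 × (7) = 7500 + (+840) = 8340 ft.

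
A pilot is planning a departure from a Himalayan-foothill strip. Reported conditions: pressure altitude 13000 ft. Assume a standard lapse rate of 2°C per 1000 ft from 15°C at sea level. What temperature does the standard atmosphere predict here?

ISA temperature = 15 − 2 × (13000/1000) = 15 − 26 = -11°C.

-11°C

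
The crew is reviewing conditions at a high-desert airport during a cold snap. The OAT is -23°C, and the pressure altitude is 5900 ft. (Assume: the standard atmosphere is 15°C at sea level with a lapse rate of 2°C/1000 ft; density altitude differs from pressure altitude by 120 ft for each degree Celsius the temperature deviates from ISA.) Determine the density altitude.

2756 ft

ISA temperature at 5900 ft = 15 − 2 × (5900/1000) = 3.2°C.
ISA deviation = -23 − 3.2 = -26.2°C.
Density altitude = 5900 + 120 × (-26.2) = 5900 + (-3144) = 2756 ft.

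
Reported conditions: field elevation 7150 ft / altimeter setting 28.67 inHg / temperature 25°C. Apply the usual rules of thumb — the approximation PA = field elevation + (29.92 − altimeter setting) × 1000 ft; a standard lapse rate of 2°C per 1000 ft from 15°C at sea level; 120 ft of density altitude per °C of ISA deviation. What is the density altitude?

11616 ft

Pressure altitude = 7150 + (29.92 − 28.67) × 1000 = 7150 + (+1250) = 8400 ft.
ISA temperature at 8400 ft = 15 − 2 × (8400/1000) = -1.8°C.
ISA deviation = 25 − (-1.8) = +26.8°C.
Density altitude = 8400 + 120 × (26.8) = 11616 ft.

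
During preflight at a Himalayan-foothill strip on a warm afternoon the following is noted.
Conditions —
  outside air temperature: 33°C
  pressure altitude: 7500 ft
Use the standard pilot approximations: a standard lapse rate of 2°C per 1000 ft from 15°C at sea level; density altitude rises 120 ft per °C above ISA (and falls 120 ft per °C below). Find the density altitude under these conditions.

11460 ft

ISA temperature at 7500 ft = 15 − 2 × (7500/1000) = 0°C.
ISA deviation = 33 − 0 = +33°C.
Density altitude = 7500 + 120 × (33) = 7500 + (+3960) = 11460 ft.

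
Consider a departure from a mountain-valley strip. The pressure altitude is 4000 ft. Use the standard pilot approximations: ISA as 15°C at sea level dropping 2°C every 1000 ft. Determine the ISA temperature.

ISA temperature = 15 − 2 × (4000/1000) = 15 − 8 = 7°C.

7°C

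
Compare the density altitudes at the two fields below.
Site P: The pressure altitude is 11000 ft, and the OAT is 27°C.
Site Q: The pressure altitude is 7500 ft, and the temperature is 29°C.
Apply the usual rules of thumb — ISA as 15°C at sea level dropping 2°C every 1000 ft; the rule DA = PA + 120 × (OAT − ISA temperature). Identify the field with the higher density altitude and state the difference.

Site P by 4100 ft

Site P: ISA temp = -7°C, deviation +34°C, DA = 11000 + 120 × 34 = 15080 ft.
Site Q: ISA temp = 0°C, deviation +29°C, DA = 7500 + 120 × 29 = 10980 ft.
Site P is higher by 15080 − 10980 = 4100 ft.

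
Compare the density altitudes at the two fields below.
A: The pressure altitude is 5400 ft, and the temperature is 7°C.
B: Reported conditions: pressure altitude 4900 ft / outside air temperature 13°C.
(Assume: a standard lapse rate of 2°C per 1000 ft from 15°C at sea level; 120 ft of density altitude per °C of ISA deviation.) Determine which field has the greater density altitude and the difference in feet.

A: ISA temp = 4.2°C, deviation +2.8°C, DA = 5400 + 120 × 2.8 = 5736 ft.
B: ISA temp = 5.2°C, deviation +7.8°C, DA = 4900 + 120 × 7.8 = 5836 ft.
B is higher by 5836 − 5736 = 100 ft.

B by 100 ft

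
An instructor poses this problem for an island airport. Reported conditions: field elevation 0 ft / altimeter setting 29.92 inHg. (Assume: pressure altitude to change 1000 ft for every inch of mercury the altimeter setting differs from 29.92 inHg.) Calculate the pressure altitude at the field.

Pressure correction = (29.92 − 29.92) × 1000 = 0 ft.
Pressure altitude = 0 + (0) = 0 ft.

0 ft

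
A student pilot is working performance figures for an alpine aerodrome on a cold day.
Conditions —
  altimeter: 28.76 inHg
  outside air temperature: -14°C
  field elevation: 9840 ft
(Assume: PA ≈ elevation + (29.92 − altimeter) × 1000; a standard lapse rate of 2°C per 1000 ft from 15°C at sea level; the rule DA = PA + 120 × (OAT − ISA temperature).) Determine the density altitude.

10160 ft

Pressure altitude = 9840 + (29.92 − 28.76) × 1000 = 9840 + (+1160) = 11000 ft.
ISA temperature at 11000 ft = 15 − 2 × (11000/1000) = -7°C.
ISA deviation = -14 − (-7) = -7°C.
Density altitude = 11000 + 120 × (-7) = 10160 ft.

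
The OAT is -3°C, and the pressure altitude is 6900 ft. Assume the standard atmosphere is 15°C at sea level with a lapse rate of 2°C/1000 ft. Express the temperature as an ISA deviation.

ISA-4.2°C

ISA temperature at 6900 ft = 15 − 2 × (6900/1000) = 1.2°C.
Deviation = OAT − ISA = -3 − 1.2 = -4.2°C.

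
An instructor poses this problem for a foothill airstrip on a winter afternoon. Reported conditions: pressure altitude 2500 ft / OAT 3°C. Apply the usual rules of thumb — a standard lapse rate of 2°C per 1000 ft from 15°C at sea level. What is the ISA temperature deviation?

ISA-7°C

ISA temperature at 2500 ft = 15 − 2 × (2500/1000) = 10°C.
Deviation = OAT − ISA = 3 − 10 = -7°C.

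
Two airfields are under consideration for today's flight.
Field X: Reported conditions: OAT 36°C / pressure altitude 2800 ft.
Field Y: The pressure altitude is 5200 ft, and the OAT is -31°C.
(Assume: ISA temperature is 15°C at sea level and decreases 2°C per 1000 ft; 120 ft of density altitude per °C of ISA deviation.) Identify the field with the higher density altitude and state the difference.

Field X by 5064 ft

Field X: ISA temp = 9.4°C, deviation +26.6°C, DA = 2800 + 120 × 26.6 = 5992 ft.
Field Y: ISA temp = 4.6°C, deviation -35.6°C, DA = 5200 + 120 × (-35.6) = 928 ft.
Field X is higher by 5992 − 928 = 5064 ft.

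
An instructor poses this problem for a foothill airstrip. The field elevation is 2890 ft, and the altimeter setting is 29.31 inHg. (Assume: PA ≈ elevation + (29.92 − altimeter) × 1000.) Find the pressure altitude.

Pressure correction = (29.92 − 29.31) × 1000 = +610 ft.
Pressure altitude = 2890 + (+610) = 3500 ft.

3500 ft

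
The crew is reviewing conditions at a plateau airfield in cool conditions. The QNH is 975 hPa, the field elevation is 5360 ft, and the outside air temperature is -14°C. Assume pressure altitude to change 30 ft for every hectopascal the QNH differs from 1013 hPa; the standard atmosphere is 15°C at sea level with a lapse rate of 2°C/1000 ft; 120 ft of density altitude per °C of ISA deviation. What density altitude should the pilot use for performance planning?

Pressure altitude = 5360 + (1013 − 975) × 30 = 5360 + (+1140) = 6500 ft.
ISA temperature at 6500 ft = 15 − 2 × (6500/1000) = 2°C.
ISA deviation = -14 − 2 = -16°C.
Density altitude = 6500 + 120 × (-16) = 4580 ft.

4580 ft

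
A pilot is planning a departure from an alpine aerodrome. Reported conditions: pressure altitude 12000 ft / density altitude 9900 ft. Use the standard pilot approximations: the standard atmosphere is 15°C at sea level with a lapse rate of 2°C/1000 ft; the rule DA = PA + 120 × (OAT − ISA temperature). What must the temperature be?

-26.5°C

Density altitude − pressure altitude = 9900 − 12000 = -2100 ft.
At 120 ft/°C that is an ISA deviation of -2100/120 = -17.5°C.
ISA temperature at 12000 ft = 15 − 2 × (12000/1000) = -9°C.
OAT = ISA + deviation = -9 + (-17.5) = -26.5°C.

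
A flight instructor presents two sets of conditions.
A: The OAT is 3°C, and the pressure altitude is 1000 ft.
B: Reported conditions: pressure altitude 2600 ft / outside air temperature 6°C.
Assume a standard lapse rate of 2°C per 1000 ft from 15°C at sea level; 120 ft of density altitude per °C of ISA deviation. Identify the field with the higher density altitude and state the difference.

A: ISA temp = 13°C, deviation -10°C, DA = 1000 + 120 × (-10) = -200 ft.
B: ISA temp = 9.8°C, deviation -3.8°C, DA = 2600 + 120 × (-3.8) = 2144 ft.
B is higher by 2144 − (-200) = 2344 ft.

B by 2344 ft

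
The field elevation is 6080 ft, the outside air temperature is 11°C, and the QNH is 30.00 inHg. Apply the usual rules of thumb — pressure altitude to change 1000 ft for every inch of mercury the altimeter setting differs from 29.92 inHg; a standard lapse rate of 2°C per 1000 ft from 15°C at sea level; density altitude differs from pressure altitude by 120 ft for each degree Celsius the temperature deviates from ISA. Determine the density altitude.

6960 ft

Pressure altitude = 6080 + (29.92 − 30.00) × 1000 = 6080 + (-80) = 6000 ft.
ISA temperature at 6000 ft = 15 − 2 × (6000/1000) = 3°C.
ISA deviation = 11 − 3 = +8°C.
Density altitude = 6000 + 120 × (8) = 6960 ft.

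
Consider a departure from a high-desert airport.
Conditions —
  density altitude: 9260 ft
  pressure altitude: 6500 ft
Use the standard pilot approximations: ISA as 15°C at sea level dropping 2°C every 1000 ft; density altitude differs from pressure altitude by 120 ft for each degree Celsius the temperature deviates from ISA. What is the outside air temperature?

Density altitude − pressure altitude = 9260 − 6500 = +2760 ft.
At 120 ft/°C that is an ISA deviation of 2760/120 = +23°C.
ISA temperature at 6500 ft = 15 − 2 × (6500/1000) = 2°C.
OAT = ISA + deviation = 2 + (+23) = 25°C.

25°C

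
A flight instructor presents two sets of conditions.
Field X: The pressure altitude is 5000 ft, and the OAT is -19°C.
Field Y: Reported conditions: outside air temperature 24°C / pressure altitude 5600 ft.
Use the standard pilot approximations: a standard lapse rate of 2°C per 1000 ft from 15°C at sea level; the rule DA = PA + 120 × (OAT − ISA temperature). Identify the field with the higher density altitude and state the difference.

Field X: ISA temp = 5°C, deviation -24°C, DA = 5000 + 120 × (-24) = 2120 ft.
Field Y: ISA temp = 3.8°C, deviation +20.2°C, DA = 5600 + 120 × 20.2 = 8024 ft.
Field Y is higher by 8024 − 2120 = 5904 ft.

Field Y by 5904 ft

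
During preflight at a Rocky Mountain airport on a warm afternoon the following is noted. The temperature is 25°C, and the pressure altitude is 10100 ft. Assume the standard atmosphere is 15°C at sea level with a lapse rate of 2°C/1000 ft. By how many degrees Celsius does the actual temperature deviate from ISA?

ISA temperature at 10100 ft = 15 − 2 × (10100/1000) = -5.2°C.
Deviation = OAT − ISA = 25 − (-5.2) = +30.2°C.

ISA+30.2°C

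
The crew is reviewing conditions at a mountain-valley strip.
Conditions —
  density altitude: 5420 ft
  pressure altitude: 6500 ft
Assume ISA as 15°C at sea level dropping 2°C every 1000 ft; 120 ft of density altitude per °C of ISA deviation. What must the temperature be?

Density altitude − pressure altitude = 5420 − 6500 = -1080 ft.
At 120 ft/°C that is an ISA deviation of -1080/120 = -9°C.
ISA temperature at 6500 ft = 15 − 2 × (6500/1000) = 2°C.
OAT = ISA + deviation = 2 + (-9) = -7°C.

-7°C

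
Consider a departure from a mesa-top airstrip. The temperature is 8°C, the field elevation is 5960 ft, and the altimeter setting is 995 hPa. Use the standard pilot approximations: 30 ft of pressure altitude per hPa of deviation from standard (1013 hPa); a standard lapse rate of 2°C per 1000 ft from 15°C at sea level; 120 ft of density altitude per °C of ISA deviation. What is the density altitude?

7220 ft

Pressure altitude = 5960 + (1013 − 995) × 30 = 5960 + (+540) = 6500 ft.
ISA temperature at 6500 ft = 15 − 2 × (6500/1000) = 2°C.
ISA deviation = 8 − 2 = +6°C.
Density altitude = 6500 + 120 × (6) = 7220 ft.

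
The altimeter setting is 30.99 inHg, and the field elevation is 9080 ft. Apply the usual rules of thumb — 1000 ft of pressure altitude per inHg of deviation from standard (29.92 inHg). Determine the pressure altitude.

Pressure correction = (29.92 − 30.99) × 1000 = -1070 ft.
Pressure altitude = 9080 + (-1070) = 8010 ft.

8010 ft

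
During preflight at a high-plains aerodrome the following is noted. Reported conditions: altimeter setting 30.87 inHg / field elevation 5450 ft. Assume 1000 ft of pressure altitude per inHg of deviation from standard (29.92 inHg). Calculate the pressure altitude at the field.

Pressure correction = (29.92 − 30.87) × 1000 = -950 ft.
Pressure altitude = 5450 + (-950) = 4500 ft.

4500 ft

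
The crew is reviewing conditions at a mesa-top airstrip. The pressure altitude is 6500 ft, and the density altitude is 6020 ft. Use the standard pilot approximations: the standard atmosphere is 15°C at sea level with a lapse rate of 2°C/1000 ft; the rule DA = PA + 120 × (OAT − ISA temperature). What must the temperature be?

Density altitude − pressure altitude = 6020 − 6500 = -480 ft.
At 120 ft/°C that is an ISA deviation of -480/120 = -4°C.
ISA temperature at 6500 ft = 15 − 2 × (6500/1000) = 2°C.
OAT = ISA + deviation = 2 + (-4) = -2°C.

-2°C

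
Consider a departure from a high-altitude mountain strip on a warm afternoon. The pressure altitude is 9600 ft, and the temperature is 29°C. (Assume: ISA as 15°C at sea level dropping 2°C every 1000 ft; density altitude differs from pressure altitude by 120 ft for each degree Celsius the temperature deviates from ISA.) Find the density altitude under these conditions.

ISA temperature at 9600 ft = 15 − 2 × (9600/1000) = -4.2°C.
ISA deviation = 29 − (-4.2) = +33.2°C.
Density altitude = 9600 + 120 × (33.2) = 9600 + (+3984) = 13584 ft.

13584 ft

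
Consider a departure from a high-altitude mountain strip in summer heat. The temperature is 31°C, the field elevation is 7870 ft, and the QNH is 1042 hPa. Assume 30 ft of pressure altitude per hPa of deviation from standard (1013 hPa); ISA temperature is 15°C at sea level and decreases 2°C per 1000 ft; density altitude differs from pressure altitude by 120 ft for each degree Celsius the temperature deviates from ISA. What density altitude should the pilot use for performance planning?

Pressure altitude = 7870 + (1013 − 1042) × 30 = 7870 + (-870) = 7000 ft.
ISA temperature at 7000 ft = 15 − 2 × (7000/1000) = 1°C.
ISA deviation = 31 − 1 = +30°C.
Density altitude = 7000 + 120 × (30) = 10600 ft.

10600 ft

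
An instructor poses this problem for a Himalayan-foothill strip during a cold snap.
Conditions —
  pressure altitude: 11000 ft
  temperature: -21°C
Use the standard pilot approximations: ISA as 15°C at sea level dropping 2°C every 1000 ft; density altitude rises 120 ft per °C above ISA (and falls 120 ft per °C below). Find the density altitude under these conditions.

ISA temperature at 11000 ft = 15 − 2 × (11000/1000) = -7°C.
ISA deviation = -21 − (-7) = -14°C.
Density altitude = 11000 + 120 × (-14) = 11000 + (-1680) = 9320 ft.

9320 ft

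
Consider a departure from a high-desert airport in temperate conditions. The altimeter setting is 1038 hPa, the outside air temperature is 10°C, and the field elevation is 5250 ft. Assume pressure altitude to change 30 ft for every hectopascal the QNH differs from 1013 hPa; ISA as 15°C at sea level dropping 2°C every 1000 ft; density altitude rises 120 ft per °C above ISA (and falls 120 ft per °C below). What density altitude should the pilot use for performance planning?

4980 ft

Pressure altitude = 5250 + (1013 − 1038) × 30 = 5250 + (-750) = 4500 ft.
ISA temperature at 4500 ft = 15 − 2 × (4500/1000) = 6°C.
ISA deviation = 10 − 6 = +4°C.
Density altitude = 4500 + 120 × (4) = 4980 ft.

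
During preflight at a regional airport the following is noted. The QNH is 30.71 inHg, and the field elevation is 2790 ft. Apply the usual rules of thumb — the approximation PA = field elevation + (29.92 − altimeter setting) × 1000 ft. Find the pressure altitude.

Pressure correction = (29.92 − 30.71) × 1000 = -790 ft.
Pressure altitude = 2790 + (-790) = 2000 ft.

2000 ft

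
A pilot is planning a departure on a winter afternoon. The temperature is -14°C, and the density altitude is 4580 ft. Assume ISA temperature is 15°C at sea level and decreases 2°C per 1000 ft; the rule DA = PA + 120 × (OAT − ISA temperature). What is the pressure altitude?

DA = PA + 120 × (OAT − (15 − 2·PA/1000)) = PA + 120·OAT − 1800 + 0.24·PA = 1.24·PA + 120·OAT − 1800.
So 1.24·PA = 4580 − 120 × (-14) + 1800 = 8060.
PA = 8060 / 1.24 = 6500 ft.

6500 ft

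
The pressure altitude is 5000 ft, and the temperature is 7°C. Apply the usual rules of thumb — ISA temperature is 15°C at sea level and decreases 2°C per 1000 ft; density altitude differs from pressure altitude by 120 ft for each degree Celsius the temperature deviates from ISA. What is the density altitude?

ISA temperature at 5000 ft = 15 − 2 × (5000/1000) = 5°C.
ISA deviation = 7 − 5 = +2°C.
Density altitude = 5000 + 120 × (2) = 5000 + (+240) = 5240 ft.

5240 ft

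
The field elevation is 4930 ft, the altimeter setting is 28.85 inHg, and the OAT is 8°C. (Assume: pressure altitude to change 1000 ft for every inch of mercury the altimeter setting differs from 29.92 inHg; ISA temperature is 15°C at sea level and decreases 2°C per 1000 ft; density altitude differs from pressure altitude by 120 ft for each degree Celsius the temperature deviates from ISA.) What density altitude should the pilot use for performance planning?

6600 ft

Pressure altitude = 4930 + (29.92 − 28.85) × 1000 = 4930 + (+1070) = 6000 ft.
ISA temperature at 6000 ft = 15 − 2 × (6000/1000) = 3°C.
ISA deviation = 8 − 3 = +5°C.
Density altitude = 6000 + 120 × (5) = 6600 ft.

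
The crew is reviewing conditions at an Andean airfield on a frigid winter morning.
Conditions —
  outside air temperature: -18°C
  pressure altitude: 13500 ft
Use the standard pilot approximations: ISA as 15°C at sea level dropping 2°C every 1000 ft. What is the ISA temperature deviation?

ISA temperature at 13500 ft = 15 − 2 × (13500/1000) = -12°C.
Deviation = OAT − ISA = -18 − (-12) = -6°C.

ISA-6°C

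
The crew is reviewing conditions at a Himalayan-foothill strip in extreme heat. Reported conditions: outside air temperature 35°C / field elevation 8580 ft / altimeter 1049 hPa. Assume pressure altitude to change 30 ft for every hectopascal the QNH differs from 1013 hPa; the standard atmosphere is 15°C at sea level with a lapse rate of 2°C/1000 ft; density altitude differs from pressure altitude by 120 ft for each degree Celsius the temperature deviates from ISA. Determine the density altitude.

11700 ft

Pressure altitude = 8580 + (1013 − 1049) × 30 = 8580 + (-1080) = 7500 ft.
ISA temperature at 7500 ft = 15 − 2 × (7500/1000) = 0°C.
ISA deviation = 35 − 0 = +35°C.
Density altitude = 7500 + 120 × (35) = 11700 ft.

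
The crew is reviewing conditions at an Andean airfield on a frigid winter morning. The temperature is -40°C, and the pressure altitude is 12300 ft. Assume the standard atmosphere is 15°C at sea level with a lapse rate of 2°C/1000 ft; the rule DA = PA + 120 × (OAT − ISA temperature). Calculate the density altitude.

8652 ft

ISA temperature at 12300 ft = 15 − 2 × (12300/1000) = -9.6°C.
ISA deviation = -40 − (-9.6) = -30.4°C.
Density altitude = 12300 + 120 × (-30.4) = 12300 + (-3648) = 8652 ft.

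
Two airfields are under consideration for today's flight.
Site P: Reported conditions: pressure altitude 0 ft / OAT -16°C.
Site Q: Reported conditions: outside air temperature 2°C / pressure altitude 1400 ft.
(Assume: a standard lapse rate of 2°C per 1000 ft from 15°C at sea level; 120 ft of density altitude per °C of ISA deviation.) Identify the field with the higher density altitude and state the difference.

Site Q by 3896 ft

Site P: ISA temp = 15°C, deviation -31°C, DA = 0 + 120 × (-31) = -3720 ft.
Site Q: ISA temp = 12.2°C, deviation -10.2°C, DA = 1400 + 120 × (-10.2) = 176 ft.
Site Q is higher by 176 − (-3720) = 3896 ft.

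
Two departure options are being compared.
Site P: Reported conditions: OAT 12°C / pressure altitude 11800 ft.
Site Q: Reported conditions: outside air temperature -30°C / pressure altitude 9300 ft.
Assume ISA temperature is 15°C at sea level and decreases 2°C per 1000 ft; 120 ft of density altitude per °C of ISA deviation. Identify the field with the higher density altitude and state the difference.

Site P by 8140 ft

Site P: ISA temp = -8.6°C, deviation +20.6°C, DA = 11800 + 120 × 20.6 = 14272 ft.
Site Q: ISA temp = -3.6°C, deviation -26.4°C, DA = 9300 + 120 × (-26.4) = 6132 ft.
Site P is higher by 14272 − 6132 = 8140 ft.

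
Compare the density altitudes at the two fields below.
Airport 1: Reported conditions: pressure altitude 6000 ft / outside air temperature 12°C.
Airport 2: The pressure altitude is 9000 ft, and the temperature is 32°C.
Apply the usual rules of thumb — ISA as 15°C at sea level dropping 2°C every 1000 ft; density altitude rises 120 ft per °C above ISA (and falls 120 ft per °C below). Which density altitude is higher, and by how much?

Airport 2 by 6120 ft

Airport 1: ISA temp = 3°C, deviation +9°C, DA = 6000 + 120 × 9 = 7080 ft.
Airport 2: ISA temp = -3°C, deviation +35°C, DA = 9000 + 120 × 35 = 13200 ft.
Airport 2 is higher by 13200 − 7080 = 6120 ft.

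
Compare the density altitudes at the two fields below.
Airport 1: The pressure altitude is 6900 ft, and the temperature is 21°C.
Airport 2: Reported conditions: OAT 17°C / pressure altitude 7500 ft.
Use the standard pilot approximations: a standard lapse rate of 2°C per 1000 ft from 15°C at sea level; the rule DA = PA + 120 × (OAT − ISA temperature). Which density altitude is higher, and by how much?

Airport 1: ISA temp = 1.2°C, deviation +19.8°C, DA = 6900 + 120 × 19.8 = 9276 ft.
Airport 2: ISA temp = 0°C, deviation +17°C, DA = 7500 + 120 × 17 = 9540 ft.
Airport 2 is higher by 9540 − 9276 = 264 ft.

Airport 2 by 264 ft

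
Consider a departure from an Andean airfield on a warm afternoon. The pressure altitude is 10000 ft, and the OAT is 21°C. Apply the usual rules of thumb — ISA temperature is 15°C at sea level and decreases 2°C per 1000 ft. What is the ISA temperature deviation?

ISA temperature at 10000 ft = 15 − 2 × (10000/1000) = -5°C.
Deviation = OAT − ISA = 21 − (-5) = +26°C.

ISA+26°C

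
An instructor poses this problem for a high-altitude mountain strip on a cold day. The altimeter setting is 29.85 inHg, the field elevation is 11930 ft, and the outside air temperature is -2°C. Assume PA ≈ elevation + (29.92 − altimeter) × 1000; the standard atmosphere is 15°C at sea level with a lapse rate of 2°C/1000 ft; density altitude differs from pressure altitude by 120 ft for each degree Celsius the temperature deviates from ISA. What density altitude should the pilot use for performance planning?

12840 ft

Pressure altitude = 11930 + (29.92 − 29.85) × 1000 = 11930 + (+70) = 12000 ft.
ISA temperature at 12000 ft = 15 − 2 × (12000/1000) = -9°C.
ISA deviation = -2 − (-9) = +7°C.
Density altitude = 12000 + 120 × (7) = 12840 ft.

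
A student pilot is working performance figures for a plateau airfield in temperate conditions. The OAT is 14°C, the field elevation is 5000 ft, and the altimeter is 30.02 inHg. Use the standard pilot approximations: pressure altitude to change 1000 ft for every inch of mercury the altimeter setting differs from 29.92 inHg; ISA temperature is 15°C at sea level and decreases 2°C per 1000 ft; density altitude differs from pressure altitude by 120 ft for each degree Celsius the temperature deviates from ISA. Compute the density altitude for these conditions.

Pressure altitude = 5000 + (29.92 − 30.02) × 1000 = 5000 + (-100) = 4900 ft.
ISA temperature at 4900 ft = 15 − 2 × (4900/1000) = 5.2°C.
ISA deviation = 14 − 5.2 = +8.8°C.
Density altitude = 4900 + 120 × (8.8) = 5956 ft.

5956 ft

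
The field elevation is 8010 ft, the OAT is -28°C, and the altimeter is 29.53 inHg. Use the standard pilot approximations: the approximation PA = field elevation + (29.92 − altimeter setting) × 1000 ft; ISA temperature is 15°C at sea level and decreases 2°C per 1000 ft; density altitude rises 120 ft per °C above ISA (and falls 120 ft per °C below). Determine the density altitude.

Pressure altitude = 8010 + (29.92 − 29.53) × 1000 = 8010 + (+390) = 8400 ft.
ISA temperature at 8400 ft = 15 − 2 × (8400/1000) = -1.8°C.
ISA deviation = -28 − (-1.8) = -26.2°C.
Density altitude = 8400 + 120 × (-26.2) = 5256 ft.

5256 ft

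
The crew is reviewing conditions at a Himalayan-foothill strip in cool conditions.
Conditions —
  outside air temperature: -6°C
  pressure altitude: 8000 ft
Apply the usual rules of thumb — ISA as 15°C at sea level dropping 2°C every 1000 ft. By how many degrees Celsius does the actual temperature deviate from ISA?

ISA-5°C

ISA temperature at 8000 ft = 15 − 2 × (8000/1000) = -1°C.
Deviation = OAT − ISA = -6 − (-1) = -5°C.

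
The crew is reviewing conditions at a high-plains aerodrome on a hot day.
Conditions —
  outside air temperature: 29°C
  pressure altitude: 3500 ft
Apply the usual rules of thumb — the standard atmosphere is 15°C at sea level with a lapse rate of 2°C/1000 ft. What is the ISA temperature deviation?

ISA+21°C

ISA temperature at 3500 ft = 15 − 2 × (3500/1000) = 8°C.
Deviation = OAT − ISA = 29 − 8 = +21°C.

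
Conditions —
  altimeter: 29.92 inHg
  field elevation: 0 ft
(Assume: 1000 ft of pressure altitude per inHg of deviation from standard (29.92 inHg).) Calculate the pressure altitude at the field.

Pressure correction = (29.92 − 29.92) × 1000 = 0 ft.
Pressure altitude = 0 + (0) = 0 ft.

0 ft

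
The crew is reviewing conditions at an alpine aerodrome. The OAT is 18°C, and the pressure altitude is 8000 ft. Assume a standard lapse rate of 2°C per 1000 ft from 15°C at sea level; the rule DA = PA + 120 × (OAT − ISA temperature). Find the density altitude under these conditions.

10280 ft

ISA temperature at 8000 ft = 15 − 2 × (8000/1000) = -1°C.
ISA deviation = 18 − (-1) = +19°C.
Density altitude = 8000 + 120 × (19) = 8000 + (+2280) = 10280 ft.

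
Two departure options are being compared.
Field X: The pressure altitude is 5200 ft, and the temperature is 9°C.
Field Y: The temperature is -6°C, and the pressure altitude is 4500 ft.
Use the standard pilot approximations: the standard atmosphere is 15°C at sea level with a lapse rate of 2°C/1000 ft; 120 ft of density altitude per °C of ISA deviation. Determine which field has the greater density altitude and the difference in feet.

Field X by 2668 ft

Field X: ISA temp = 4.6°C, deviation +4.4°C, DA = 5200 + 120 × 4.4 = 5728 ft.
Field Y: ISA temp = 6°C, deviation -12°C, DA = 4500 + 120 × (-12) = 3060 ft.
Field X is higher by 5728 − 3060 = 2668 ft.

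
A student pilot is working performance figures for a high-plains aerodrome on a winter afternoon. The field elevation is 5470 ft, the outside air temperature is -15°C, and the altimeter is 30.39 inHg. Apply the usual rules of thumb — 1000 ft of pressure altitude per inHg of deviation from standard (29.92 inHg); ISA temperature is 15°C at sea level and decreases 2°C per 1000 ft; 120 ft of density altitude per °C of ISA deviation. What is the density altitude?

2600 ft

Pressure altitude = 5470 + (29.92 − 30.39) × 1000 = 5470 + (-470) = 5000 ft.
ISA temperature at 5000 ft = 15 − 2 × (5000/1000) = 5°C.
ISA deviation = -15 − 5 = -20°C.
Density altitude = 5000 + 120 × (-20) = 2600 ft.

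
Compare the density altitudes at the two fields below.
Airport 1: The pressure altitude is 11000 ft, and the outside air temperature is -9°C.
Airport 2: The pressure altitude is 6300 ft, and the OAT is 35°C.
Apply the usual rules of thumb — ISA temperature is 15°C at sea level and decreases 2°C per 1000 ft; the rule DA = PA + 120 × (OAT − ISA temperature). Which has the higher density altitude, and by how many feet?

Airport 1 by 548 ft

Airport 1: ISA temp = -7°C, deviation -2°C, DA = 11000 + 120 × (-2) = 10760 ft.
Airport 2: ISA temp = 2.4°C, deviation +32.6°C, DA = 6300 + 120 × 32.6 = 10212 ft.
Airport 1 is higher by 10760 − 10212 = 548 ft.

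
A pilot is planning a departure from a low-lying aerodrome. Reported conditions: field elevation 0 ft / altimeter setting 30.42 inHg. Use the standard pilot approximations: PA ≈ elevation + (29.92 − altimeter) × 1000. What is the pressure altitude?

Pressure correction = (29.92 − 30.42) × 1000 = -500 ft.
Pressure altitude = 0 + (-500) = -500 ft.

-500 ft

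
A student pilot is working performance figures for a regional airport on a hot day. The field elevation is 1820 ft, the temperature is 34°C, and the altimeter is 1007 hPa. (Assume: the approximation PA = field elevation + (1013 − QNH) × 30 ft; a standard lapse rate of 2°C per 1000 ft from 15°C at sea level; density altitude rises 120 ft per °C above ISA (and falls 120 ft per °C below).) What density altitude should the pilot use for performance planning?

4760 ft

Pressure altitude = 1820 + (1013 − 1007) × 30 = 1820 + (+180) = 2000 ft.
ISA temperature at 2000 ft = 15 − 2 × (2000/1000) = 11°C.
ISA deviation = 34 − 11 = +23°C.
Density altitude = 2000 + 120 × (23) = 4760 ft.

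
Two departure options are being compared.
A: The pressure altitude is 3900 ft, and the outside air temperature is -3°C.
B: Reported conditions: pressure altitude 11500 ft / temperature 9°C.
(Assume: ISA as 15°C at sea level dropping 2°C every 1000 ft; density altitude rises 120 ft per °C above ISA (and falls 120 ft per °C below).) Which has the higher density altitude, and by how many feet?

A: ISA temp = 7.2°C, deviation -10.2°C, DA = 3900 + 120 × (-10.2) = 2676 ft.
B: ISA temp = -8°C, deviation +17°C, DA = 11500 + 120 × 17 = 13540 ft.
B is higher by 13540 − 2676 = 10864 ft.

B by 10864 ft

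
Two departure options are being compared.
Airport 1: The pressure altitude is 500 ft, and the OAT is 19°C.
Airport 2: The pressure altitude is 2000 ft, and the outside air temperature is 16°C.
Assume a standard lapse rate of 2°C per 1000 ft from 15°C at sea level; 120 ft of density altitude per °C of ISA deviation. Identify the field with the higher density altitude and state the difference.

Airport 1: ISA temp = 14°C, deviation +5°C, DA = 500 + 120 × 5 = 1100 ft.
Airport 2: ISA temp = 11°C, deviation +5°C, DA = 2000 + 120 × 5 = 2600 ft.
Airport 2 is higher by 2600 − 1100 = 1500 ft.

Airport 2 by 1500 ft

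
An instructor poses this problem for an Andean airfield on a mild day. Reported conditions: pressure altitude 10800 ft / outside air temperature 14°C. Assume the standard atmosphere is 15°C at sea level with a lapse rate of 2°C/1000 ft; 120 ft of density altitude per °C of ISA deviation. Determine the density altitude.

13272 ft

ISA temperature at 10800 ft = 15 − 2 × (10800/1000) = -6.6°C.
ISA deviation = 14 − (-6.6) = +20.6°C.
Density altitude = 10800 + 120 × (20.6) = 10800 + (+2472) = 13272 ft.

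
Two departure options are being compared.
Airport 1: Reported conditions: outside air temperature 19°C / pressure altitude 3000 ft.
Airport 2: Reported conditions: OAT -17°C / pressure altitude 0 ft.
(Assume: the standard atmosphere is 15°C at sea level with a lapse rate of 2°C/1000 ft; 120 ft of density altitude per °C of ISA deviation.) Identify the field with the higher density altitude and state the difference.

Airport 1 by 8040 ft

Airport 1: ISA temp = 9°C, deviation +10°C, DA = 3000 + 120 × 10 = 4200 ft.
Airport 2: ISA temp = 15°C, deviation -32°C, DA = 0 + 120 × (-32) = -3840 ft.
Airport 1 is higher by 4200 − (-3840) = 8040 ft.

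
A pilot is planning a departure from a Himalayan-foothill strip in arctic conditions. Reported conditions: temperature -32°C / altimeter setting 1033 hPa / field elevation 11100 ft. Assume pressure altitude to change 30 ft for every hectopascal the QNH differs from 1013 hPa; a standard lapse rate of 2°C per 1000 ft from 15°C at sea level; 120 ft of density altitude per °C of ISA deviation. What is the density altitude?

Pressure altitude = 11100 + (1013 − 1033) × 30 = 11100 + (-600) = 10500 ft.
ISA temperature at 10500 ft = 15 − 2 × (10500/1000) = -6°C.
ISA deviation = -32 − (-6) = -26°C.
Density altitude = 10500 + 120 × (-26) = 7380 ft.

7380 ft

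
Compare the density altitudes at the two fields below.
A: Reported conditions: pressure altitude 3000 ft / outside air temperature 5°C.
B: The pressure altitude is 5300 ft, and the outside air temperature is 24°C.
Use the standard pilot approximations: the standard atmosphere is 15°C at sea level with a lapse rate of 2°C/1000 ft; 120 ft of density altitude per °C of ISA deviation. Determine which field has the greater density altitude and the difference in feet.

A: ISA temp = 9°C, deviation -4°C, DA = 3000 + 120 × (-4) = 2520 ft.
B: ISA temp = 4.4°C, deviation +19.6°C, DA = 5300 + 120 × 19.6 = 7652 ft.
B is higher by 7652 − 2520 = 5132 ft.

B by 5132 ft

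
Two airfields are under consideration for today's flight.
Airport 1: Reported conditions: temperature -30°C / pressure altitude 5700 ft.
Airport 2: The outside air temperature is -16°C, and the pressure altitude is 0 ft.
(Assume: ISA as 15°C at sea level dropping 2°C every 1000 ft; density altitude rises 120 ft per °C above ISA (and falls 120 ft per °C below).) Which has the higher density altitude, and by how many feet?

Airport 1 by 5388 ft

Airport 1: ISA temp = 3.6°C, deviation -33.6°C, DA = 5700 + 120 × (-33.6) = 1668 ft.
Airport 2: ISA temp = 15°C, deviation -31°C, DA = 0 + 120 × (-31) = -3720 ft.
Airport 1 is higher by 1668 − (-3720) = 5388 ft.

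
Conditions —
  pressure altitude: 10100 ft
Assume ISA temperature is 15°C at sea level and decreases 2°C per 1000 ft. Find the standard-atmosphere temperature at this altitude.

ISA temperature = 15 − 2 × (10100/1000) = 15 − 20.2 = -5.2°C.

-5.2°C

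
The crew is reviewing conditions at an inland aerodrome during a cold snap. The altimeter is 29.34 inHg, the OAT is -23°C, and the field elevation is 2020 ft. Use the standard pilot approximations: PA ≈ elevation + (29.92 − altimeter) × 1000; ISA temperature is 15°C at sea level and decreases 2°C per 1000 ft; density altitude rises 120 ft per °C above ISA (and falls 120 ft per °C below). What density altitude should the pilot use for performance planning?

-1336 ft

Pressure altitude = 2020 + (29.92 − 29.34) × 1000 = 2020 + (+580) = 2600 ft.
ISA temperature at 2600 ft = 15 − 2 × (2600/1000) = 9.8°C.
ISA deviation = -23 − 9.8 = -32.8°C.
Density altitude = 2600 + 120 × (-32.8) = -1336 ft.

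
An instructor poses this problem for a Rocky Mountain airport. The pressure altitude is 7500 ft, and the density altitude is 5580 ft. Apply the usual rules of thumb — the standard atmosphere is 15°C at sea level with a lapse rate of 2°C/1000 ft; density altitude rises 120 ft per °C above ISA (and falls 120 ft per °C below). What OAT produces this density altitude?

-16°C

Density altitude − pressure altitude = 5580 − 7500 = -1920 ft.
At 120 ft/°C that is an ISA deviation of -1920/120 = -16°C.
ISA temperature at 7500 ft = 15 − 2 × (7500/1000) = 0°C.
OAT = ISA + deviation = 0 + (-16) = -16°C.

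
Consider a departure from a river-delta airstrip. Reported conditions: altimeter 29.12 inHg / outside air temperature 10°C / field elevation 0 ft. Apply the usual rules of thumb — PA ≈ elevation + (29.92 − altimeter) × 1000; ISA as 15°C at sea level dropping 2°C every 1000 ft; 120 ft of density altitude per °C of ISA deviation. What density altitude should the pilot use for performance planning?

392 ft

Pressure altitude = 0 + (29.92 − 29.12) × 1000 = 0 + (+800) = 800 ft.
ISA temperature at 800 ft = 15 − 2 × (800/1000) = 13.4°C.
ISA deviation = 10 − 13.4 = -3.4°C.
Density altitude = 800 + 120 × (-3.4) = 392 ft.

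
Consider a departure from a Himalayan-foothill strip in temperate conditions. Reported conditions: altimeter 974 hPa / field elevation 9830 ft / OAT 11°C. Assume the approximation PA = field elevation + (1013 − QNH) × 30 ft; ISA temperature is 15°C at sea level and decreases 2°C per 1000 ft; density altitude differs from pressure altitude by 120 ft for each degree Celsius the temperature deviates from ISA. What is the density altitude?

Pressure altitude = 9830 + (1013 − 974) × 30 = 9830 + (+1170) = 11000 ft.
ISA temperature at 11000 ft = 15 − 2 × (11000/1000) = -7°C.
ISA deviation = 11 − (-7) = +18°C.
Density altitude = 11000 + 120 × (18) = 13160 ft.

13160 ft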